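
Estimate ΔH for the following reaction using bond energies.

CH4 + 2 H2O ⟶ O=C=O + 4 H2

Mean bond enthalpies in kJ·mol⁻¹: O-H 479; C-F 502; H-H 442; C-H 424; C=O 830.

ΔH ≈ +184 kJ

Bonds broken (reactants):
  C-H: 4 × 424 = 1696
  O-H: 4 × 479 = 1916
  Σ(broken) = 3612 kJ
Bonds formed (products):
  C=O: 2 × 830 = 1660
  H-H: 4 × 442 = 1768
  Σ(formed) = 3428 kJ
ΔH = Σ(broken) − Σ(formed) = 3612 − 3428 = +184 kJ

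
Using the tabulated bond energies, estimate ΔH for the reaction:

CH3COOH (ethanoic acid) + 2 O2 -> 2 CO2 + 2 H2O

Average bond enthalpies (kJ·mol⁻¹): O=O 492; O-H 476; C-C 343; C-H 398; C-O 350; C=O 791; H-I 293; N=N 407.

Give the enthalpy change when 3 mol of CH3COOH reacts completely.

ΔH = −2790 kJ

Bonds broken (reactants):
  C-C: 1 × 343 = 343
  C-H: 3 × 398 = 1194
  C-O: 1 × 350 = 350
  C=O: 1 × 791 = 791
  O-H: 1 × 476 = 476
  O=O: 2 × 492 = 984
  Σ(broken) = 4138 kJ
Bonds formed (products):
  C=O: 4 × 791 = 3164
  O-H: 4 × 476 = 1904
  Σ(formed) = 5068 kJ
ΔH = Σ(broken) − Σ(formed) = 4138 − 5068 = −930 kJ
For 3× the reaction as written: 3 × (−930) = −2790 kJ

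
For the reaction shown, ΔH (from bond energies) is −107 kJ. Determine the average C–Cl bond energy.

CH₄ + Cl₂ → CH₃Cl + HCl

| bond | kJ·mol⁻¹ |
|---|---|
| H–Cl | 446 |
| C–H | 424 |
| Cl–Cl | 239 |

D(C–Cl) ≈ 324 kJ/mol

Let D be the C–Cl bond energy.
Σ(broken) = 4×424 + 1×239 = 1935
Σ(formed) = 1×D + 3×424 + 1×446 = 1718 + D
ΔH = Σ(broken) − Σ(formed) = (1935) − (1718 + D) = +217 − D
Setting this equal to −107 kJ gives D = 324 kJ/mol.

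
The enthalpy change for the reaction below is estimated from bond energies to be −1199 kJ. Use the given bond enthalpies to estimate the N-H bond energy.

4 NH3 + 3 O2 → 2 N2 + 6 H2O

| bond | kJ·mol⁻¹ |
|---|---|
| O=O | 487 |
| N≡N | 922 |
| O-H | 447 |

D(N-H) ≈ 379 kJ/mol

Let D be the N-H bond energy.
Σ(broken) = 12×D + 3×487 = 1461 + 12D
Σ(formed) = 2×922 + 12×447 = 7208
ΔH = Σ(broken) − Σ(formed) = (1461 + 12D) − (7208) = −5747 + 12D
Setting this equal to −1199 kJ gives 12D = 4548, so D = 379 kJ/mol.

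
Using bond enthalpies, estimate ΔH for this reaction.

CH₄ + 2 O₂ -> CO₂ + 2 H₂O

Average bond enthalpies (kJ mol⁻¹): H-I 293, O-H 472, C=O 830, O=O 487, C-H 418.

ΔH ≈ −902 kJ

Bonds broken (reactants):
  C-H: 4 × 418 = 1672
  O=O: 2 × 487 = 974
  Σ(broken) = 2646 kJ
Bonds formed (products):
  C=O: 2 × 830 = 1660
  O-H: 4 × 472 = 1888
  Σ(formed) = 3548 kJ
ΔH = Σ(broken) − Σ(formed) = 2646 − 3548 = −902 kJ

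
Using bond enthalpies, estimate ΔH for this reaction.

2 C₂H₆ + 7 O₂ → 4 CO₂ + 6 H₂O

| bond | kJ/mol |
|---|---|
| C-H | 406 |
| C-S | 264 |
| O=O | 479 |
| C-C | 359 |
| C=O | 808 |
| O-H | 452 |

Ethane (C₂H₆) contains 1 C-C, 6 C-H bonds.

ΔH ≈ −2945 kJ

Bonds broken (reactants):
  C-C: 2 × 359 = 718
  C-H: 12 × 406 = 4872
  O=O: 7 × 479 = 3353
  Σ(broken) = 8943 kJ
Bonds formed (products):
  C=O: 8 × 808 = 6464
  O-H: 12 × 452 = 5424
  Σ(formed) = 11888 kJ
ΔH = Σ(broken) − Σ(formed) = 8943 − 11888 = −2945 kJ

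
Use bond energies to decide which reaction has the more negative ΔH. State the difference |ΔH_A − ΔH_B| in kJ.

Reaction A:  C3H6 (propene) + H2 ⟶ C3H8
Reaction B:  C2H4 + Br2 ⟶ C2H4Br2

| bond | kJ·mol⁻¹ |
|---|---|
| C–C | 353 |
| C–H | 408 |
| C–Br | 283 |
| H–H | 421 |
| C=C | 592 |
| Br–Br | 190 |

Reaction A:
  Bonds broken (reactants):
    C–C: 1 × 353 = 353
    C–H: 6 × 408 = 2448
    C=C: 1 × 592 = 592
    H–H: 1 × 421 = 421
    Σ(broken) = 3814 kJ
  Bonds formed (products):
    C–C: 2 × 353 = 706
    C–H: 8 × 408 = 3264
    Σ(formed) = 3970 kJ
  ΔH_A = 3814 − 3970 = −156 kJ
Reaction B:
  Bonds broken (reactants):
    Br–Br: 1 × 190 = 190
    C–H: 4 × 408 = 1632
    C=C: 1 × 592 = 592
    Σ(broken) = 2414 kJ
  Bonds formed (products):
    C–Br: 2 × 283 = 566
    C–C: 1 × 353 = 353
    C–H: 4 × 408 = 1632
    Σ(formed) = 2551 kJ
  ΔH_B = 2414 − 2551 = −137 kJ
ΔH_A − ΔH_B = −19 kJ, so reaction A has the more negative ΔH; |ΔH_A − ΔH_B| = 19 kJ.

Reaction A, by 19 kJ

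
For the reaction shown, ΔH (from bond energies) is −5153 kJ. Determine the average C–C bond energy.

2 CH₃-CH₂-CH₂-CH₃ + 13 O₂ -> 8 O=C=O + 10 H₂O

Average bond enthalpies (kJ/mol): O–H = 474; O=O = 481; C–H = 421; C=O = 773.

Let D be the C–C bond energy.
Σ(broken) = 6×D + 20×421 + 13×481 = 14673 + 6D
Σ(formed) = 16×773 + 20×474 = 21848
ΔH = Σ(broken) − Σ(formed) = (14673 + 6D) − (21848) = −7175 + 6D
Setting this equal to −5153 kJ gives 6D = 2022, so D = 337 kJ/mol.

D(C–C) ≈ 337 kJ/mol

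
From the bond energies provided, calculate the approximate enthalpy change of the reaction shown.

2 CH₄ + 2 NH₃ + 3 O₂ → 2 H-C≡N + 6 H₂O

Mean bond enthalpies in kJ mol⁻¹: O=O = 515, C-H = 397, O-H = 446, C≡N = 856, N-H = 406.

ΔH ≈ −701 kJ

Bonds broken (reactants):
  C-H: 8 × 397 = 3176
  N-H: 6 × 406 = 2436
  O=O: 3 × 515 = 1545
  Σ(broken) = 7157 kJ
Bonds formed (products):
  C≡N: 2 × 856 = 1712
  C-H: 2 × 397 = 794
  O-H: 12 × 446 = 5352
  Σ(formed) = 7858 kJ
ΔH = Σ(broken) − Σ(formed) = 7157 − 7858 = −701 kJ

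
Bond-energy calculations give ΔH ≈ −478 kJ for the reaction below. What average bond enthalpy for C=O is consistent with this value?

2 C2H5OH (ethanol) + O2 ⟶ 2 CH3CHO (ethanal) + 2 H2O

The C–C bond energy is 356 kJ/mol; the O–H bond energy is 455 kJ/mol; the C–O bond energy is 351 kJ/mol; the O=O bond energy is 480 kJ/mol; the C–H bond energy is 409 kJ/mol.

Let D be the C=O bond energy.
Σ(broken) = 2×356 + 10×409 + 2×351 + 2×455 + 1×480 = 6894
Σ(formed) = 2×356 + 8×409 + 2×D + 4×455 = 5804 + 2D
ΔH = Σ(broken) − Σ(formed) = (6894) − (5804 + 2D) = +1090 − 2D
Setting this equal to −478 kJ gives 2D = 1568, so D = 784 kJ/mol.

D(C=O) ≈ 784 kJ/mol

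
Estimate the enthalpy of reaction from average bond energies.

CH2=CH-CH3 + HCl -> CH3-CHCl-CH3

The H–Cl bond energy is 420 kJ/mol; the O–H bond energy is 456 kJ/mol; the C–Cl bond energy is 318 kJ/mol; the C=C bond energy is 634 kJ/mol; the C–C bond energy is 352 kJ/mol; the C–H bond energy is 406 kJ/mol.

Bonds broken (reactants):
  C–C: 1 × 352 = 352
  C–H: 6 × 406 = 2436
  C=C: 1 × 634 = 634
  H–Cl: 1 × 420 = 420
  Σ(broken) = 3842 kJ
Bonds formed (products):
  C–C: 2 × 352 = 704
  C–Cl: 1 × 318 = 318
  C–H: 7 × 406 = 2842
  Σ(formed) = 3864 kJ
ΔH = Σ(broken) − Σ(formed) = 3842 − 3864 = −22 kJ

ΔH ≈ −22 kJ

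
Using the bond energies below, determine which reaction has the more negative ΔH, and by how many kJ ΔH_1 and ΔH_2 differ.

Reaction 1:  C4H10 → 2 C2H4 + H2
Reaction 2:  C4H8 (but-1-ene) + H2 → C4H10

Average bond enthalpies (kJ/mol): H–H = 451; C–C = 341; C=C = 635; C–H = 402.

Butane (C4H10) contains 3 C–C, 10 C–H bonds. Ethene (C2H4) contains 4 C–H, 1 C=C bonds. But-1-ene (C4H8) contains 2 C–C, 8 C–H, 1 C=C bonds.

Reaction 2, by 165 kJ

Reaction 1:
  Bonds broken (reactants):
    C–C: 3 × 341 = 1023
    C–H: 10 × 402 = 4020
    Σ(broken) = 5043 kJ
  Bonds formed (products):
    C–H: 8 × 402 = 3216
    C=C: 2 × 635 = 1270
    H–H: 1 × 451 = 451
    Σ(formed) = 4937 kJ
  ΔH_1 = 5043 − 4937 = +106 kJ
Reaction 2:
  Bonds broken (reactants):
    C–C: 2 × 341 = 682
    C–H: 8 × 402 = 3216
    C=C: 1 × 635 = 635
    H–H: 1 × 451 = 451
    Σ(broken) = 4984 kJ
  Bonds formed (products):
    C–C: 3 × 341 = 1023
    C–H: 10 × 402 = 4020
    Σ(formed) = 5043 kJ
  ΔH_2 = 4984 − 5043 = −59 kJ
ΔH_1 − ΔH_2 = +165 kJ, so reaction 2 has the more negative ΔH; |ΔH_1 − ΔH_2| = 165 kJ.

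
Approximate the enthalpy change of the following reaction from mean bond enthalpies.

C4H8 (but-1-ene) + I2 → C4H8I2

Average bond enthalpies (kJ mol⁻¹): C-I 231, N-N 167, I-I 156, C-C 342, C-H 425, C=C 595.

ΔH ≈ −53 kJ

Bonds broken (reactants):
  C-C: 2 × 342 = 684
  C-H: 8 × 425 = 3400
  C=C: 1 × 595 = 595
  I-I: 1 × 156 = 156
  Σ(broken) = 4835 kJ
Bonds formed (products):
  C-C: 3 × 342 = 1026
  C-H: 8 × 425 = 3400
  C-I: 2 × 231 = 462
  Σ(formed) = 4888 kJ
ΔH = Σ(broken) − Σ(formed) = 4835 − 4888 = −53 kJ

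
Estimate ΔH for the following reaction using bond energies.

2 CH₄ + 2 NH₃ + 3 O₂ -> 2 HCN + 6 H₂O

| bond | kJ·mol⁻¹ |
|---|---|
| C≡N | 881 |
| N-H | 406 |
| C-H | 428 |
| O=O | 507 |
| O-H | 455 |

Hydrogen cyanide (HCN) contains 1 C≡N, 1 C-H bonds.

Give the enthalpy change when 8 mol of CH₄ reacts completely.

Bonds broken (reactants):
  C-H: 8 × 428 = 3424
  N-H: 6 × 406 = 2436
  O=O: 3 × 507 = 1521
  Σ(broken) = 7381 kJ
Bonds formed (products):
  C≡N: 2 × 881 = 1762
  C-H: 2 × 428 = 856
  O-H: 12 × 455 = 5460
  Σ(formed) = 8078 kJ
ΔH = Σ(broken) − Σ(formed) = 7381 − 8078 = −697 kJ
For 4× the reaction as written: 4 × (−697) = −2788 kJ

ΔH = −2788 kJ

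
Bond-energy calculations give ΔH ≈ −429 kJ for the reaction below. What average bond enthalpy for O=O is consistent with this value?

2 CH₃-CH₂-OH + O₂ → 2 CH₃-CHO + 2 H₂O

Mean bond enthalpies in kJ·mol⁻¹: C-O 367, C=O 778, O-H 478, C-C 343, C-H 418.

Let D be the O=O bond energy.
Σ(broken) = 2×343 + 10×418 + 2×367 + 2×478 + 1×D = 6556 + D
Σ(formed) = 2×343 + 8×418 + 2×778 + 4×478 = 7498
ΔH = Σ(broken) − Σ(formed) = (6556 + D) − (7498) = −942 + D
Setting this equal to −429 kJ gives D = 513 kJ/mol.

D(O=O) ≈ 513 kJ/mol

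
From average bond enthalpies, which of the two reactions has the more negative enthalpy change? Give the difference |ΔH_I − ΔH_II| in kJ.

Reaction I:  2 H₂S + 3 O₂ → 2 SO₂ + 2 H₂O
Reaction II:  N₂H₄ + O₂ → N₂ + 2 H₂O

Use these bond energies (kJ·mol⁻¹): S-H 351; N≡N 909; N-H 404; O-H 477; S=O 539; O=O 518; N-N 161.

Reaction I:
  Bonds broken (reactants):
    O=O: 3 × 518 = 1554
    S-H: 4 × 351 = 1404
    Σ(broken) = 2958 kJ
  Bonds formed (products):
    O-H: 4 × 477 = 1908
    S=O: 4 × 539 = 2156
    Σ(formed) = 4064 kJ
  ΔH_I = 2958 − 4064 = −1106 kJ
Reaction II:
  Bonds broken (reactants):
    N-H: 4 × 404 = 1616
    N-N: 1 × 161 = 161
    O=O: 1 × 518 = 518
    Σ(broken) = 2295 kJ
  Bonds formed (products):
    N≡N: 1 × 909 = 909
    O-H: 4 × 477 = 1908
    Σ(formed) = 2817 kJ
  ΔH_II = 2295 − 2817 = −522 kJ
ΔH_I − ΔH_II = −584 kJ, so reaction I has the more negative ΔH; |ΔH_I − ΔH_II| = 584 kJ.

Reaction I, by 584 kJ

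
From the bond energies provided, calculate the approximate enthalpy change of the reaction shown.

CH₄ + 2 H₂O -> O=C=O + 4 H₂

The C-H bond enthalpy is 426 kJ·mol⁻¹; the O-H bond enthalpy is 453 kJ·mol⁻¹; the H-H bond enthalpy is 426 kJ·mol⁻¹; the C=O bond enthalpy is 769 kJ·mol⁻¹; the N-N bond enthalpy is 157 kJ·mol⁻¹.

ΔH ≈ +274 kJ

Bonds broken (reactants):
  C-H: 4 × 426 = 1704
  O-H: 4 × 453 = 1812
  Σ(broken) = 3516 kJ
Bonds formed (products):
  C=O: 2 × 769 = 1538
  H-H: 4 × 426 = 1704
  Σ(formed) = 3242 kJ
ΔH = Σ(broken) − Σ(formed) = 3516 − 3242 = +274 kJ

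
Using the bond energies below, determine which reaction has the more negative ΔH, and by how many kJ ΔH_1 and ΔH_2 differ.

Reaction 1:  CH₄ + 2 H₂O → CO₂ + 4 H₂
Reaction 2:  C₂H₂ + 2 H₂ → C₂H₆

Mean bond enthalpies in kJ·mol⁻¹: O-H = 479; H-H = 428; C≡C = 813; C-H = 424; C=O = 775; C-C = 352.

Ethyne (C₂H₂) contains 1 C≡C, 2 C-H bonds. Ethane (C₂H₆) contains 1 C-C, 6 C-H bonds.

Reaction 2, by 729 kJ

Reaction 1:
  Bonds broken (reactants):
    C-H: 4 × 424 = 1696
    O-H: 4 × 479 = 1916
    Σ(broken) = 3612 kJ
  Bonds formed (products):
    C=O: 2 × 775 = 1550
    H-H: 4 × 428 = 1712
    Σ(formed) = 3262 kJ
  ΔH_1 = 3612 − 3262 = +350 kJ
Reaction 2:
  Bonds broken (reactants):
    C≡C: 1 × 813 = 813
    C-H: 2 × 424 = 848
    H-H: 2 × 428 = 856
    Σ(broken) = 2517 kJ
  Bonds formed (products):
    C-C: 1 × 352 = 352
    C-H: 6 × 424 = 2544
    Σ(formed) = 2896 kJ
  ΔH_2 = 2517 − 2896 = −379 kJ
ΔH_1 − ΔH_2 = +729 kJ, so reaction 2 has the more negative ΔH; |ΔH_1 − ΔH_2| = 729 kJ.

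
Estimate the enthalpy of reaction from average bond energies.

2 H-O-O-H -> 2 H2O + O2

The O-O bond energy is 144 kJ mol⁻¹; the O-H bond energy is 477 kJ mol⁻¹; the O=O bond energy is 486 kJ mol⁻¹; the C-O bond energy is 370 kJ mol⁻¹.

Bonds broken (reactants):
  O-H: 4 × 477 = 1908
  O-O: 2 × 144 = 288
  Σ(broken) = 2196 kJ
Bonds formed (products):
  O-H: 4 × 477 = 1908
  O=O: 1 × 486 = 486
  Σ(formed) = 2394 kJ
ΔH = Σ(broken) − Σ(formed) = 2196 − 2394 = −198 kJ

ΔH ≈ −198 kJ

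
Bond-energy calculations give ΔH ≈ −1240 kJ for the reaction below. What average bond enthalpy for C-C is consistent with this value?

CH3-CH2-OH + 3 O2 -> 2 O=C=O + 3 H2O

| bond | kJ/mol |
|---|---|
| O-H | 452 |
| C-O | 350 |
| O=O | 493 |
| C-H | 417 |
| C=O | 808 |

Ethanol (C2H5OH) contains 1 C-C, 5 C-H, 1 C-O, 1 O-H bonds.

D(C-C) ≈ 338 kJ/mol

Let D be the C-C bond energy.
Σ(broken) = 1×D + 5×417 + 1×350 + 1×452 + 3×493 = 4366 + D
Σ(formed) = 4×808 + 6×452 = 5944
ΔH = Σ(broken) − Σ(formed) = (4366 + D) − (5944) = −1578 + D
Setting this equal to −1240 kJ gives D = 338 kJ/mol.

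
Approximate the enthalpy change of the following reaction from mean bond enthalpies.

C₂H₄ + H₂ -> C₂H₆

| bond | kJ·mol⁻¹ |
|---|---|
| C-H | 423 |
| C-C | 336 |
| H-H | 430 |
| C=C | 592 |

ΔH ≈ −160 kJ

Bonds broken (reactants):
  C-H: 4 × 423 = 1692
  C=C: 1 × 592 = 592
  H-H: 1 × 430 = 430
  Σ(broken) = 2714 kJ
Bonds formed (products):
  C-C: 1 × 336 = 336
  C-H: 6 × 423 = 2538
  Σ(formed) = 2874 kJ
ΔH = Σ(broken) − Σ(formed) = 2714 − 2874 = −160 kJ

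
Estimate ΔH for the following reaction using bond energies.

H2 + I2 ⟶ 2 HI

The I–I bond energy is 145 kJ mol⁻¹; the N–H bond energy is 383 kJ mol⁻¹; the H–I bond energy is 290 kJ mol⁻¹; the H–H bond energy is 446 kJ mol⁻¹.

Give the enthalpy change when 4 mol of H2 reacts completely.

ΔH = +44 kJ

Bonds broken (reactants):
  H–H: 1 × 446 = 446
  I–I: 1 × 145 = 145
  Σ(broken) = 591 kJ
Bonds formed (products):
  H–I: 2 × 290 = 580
  Σ(formed) = 580 kJ
ΔH = Σ(broken) − Σ(formed) = 591 − 580 = +11 kJ
For 4× the reaction as written: 4 × (+11) = +44 kJ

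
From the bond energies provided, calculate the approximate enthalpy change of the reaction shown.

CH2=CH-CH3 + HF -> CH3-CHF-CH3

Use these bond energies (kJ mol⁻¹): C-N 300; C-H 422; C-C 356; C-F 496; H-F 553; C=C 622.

Bonds broken (reactants):
  C-C: 1 × 356 = 356
  C-H: 6 × 422 = 2532
  C=C: 1 × 622 = 622
  H-F: 1 × 553 = 553
  Σ(broken) = 4063 kJ
Bonds formed (products):
  C-C: 2 × 356 = 712
  C-F: 1 × 496 = 496
  C-H: 7 × 422 = 2954
  Σ(formed) = 4162 kJ
ΔH = Σ(broken) − Σ(formed) = 4063 − 4162 = −99 kJ

ΔH ≈ −99 kJ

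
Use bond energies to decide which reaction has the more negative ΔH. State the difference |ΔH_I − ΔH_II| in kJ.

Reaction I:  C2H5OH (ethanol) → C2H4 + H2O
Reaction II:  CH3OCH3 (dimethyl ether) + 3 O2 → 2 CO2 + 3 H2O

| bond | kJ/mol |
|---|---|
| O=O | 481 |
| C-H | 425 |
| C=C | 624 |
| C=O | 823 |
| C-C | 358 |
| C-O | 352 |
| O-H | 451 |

Reaction I:
  Bonds broken (reactants):
    C-C: 1 × 358 = 358
    C-H: 5 × 425 = 2125
    C-O: 1 × 352 = 352
    O-H: 1 × 451 = 451
    Σ(broken) = 3286 kJ
  Bonds formed (products):
    C-H: 4 × 425 = 1700
    C=C: 1 × 624 = 624
    O-H: 2 × 451 = 902
    Σ(formed) = 3226 kJ
  ΔH_I = 3286 − 3226 = +60 kJ
Reaction II:
  Bonds broken (reactants):
    C-H: 6 × 425 = 2550
    C-O: 2 × 352 = 704
    O=O: 3 × 481 = 1443
    Σ(broken) = 4697 kJ
  Bonds formed (products):
    C=O: 4 × 823 = 3292
    O-H: 6 × 451 = 2706
    Σ(formed) = 5998 kJ
  ΔH_II = 4697 − 5998 = −1301 kJ
ΔH_I − ΔH_II = +1361 kJ, so reaction II has the more negative ΔH; |ΔH_I − ΔH_II| = 1361 kJ.

Reaction II, by 1361 kJ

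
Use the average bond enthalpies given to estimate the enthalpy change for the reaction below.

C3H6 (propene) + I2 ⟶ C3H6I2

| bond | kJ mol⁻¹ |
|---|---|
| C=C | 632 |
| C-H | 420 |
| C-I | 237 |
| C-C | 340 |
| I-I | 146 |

Bonds broken (reactants):
  C-C: 1 × 340 = 340
  C-H: 6 × 420 = 2520
  C=C: 1 × 632 = 632
  I-I: 1 × 146 = 146
  Σ(broken) = 3638 kJ
Bonds formed (products):
  C-C: 2 × 340 = 680
  C-H: 6 × 420 = 2520
  C-I: 2 × 237 = 474
  Σ(formed) = 3674 kJ
ΔH = Σ(broken) − Σ(formed) = 3638 − 3674 = −36 kJ

ΔH ≈ −36 kJ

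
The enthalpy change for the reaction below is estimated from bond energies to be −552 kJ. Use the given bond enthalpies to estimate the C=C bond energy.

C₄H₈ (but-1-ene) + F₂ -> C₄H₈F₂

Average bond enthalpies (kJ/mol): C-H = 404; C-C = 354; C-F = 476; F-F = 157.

D(C=C) ≈ 597 kJ/mol

Let D be the C=C bond energy.
Σ(broken) = 2×354 + 8×404 + 1×D + 1×157 = 4097 + D
Σ(formed) = 3×354 + 2×476 + 8×404 = 5246
ΔH = Σ(broken) − Σ(formed) = (4097 + D) − (5246) = −1149 + D
Setting this equal to −552 kJ gives D = 597 kJ/mol.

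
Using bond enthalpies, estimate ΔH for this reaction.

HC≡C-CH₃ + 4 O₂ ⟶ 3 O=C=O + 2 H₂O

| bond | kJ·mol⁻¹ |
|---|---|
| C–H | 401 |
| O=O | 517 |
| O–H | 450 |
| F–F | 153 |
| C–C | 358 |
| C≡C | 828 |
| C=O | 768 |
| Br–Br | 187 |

ΔH ≈ −1550 kJ

Bonds broken (reactants):
  C≡C: 1 × 828 = 828
  C–C: 1 × 358 = 358
  C–H: 4 × 401 = 1604
  O=O: 4 × 517 = 2068
  Σ(broken) = 4858 kJ
Bonds formed (products):
  C=O: 6 × 768 = 4608
  O–H: 4 × 450 = 1800
  Σ(formed) = 6408 kJ
ΔH = Σ(broken) − Σ(formed) = 4858 − 6408 = −1550 kJ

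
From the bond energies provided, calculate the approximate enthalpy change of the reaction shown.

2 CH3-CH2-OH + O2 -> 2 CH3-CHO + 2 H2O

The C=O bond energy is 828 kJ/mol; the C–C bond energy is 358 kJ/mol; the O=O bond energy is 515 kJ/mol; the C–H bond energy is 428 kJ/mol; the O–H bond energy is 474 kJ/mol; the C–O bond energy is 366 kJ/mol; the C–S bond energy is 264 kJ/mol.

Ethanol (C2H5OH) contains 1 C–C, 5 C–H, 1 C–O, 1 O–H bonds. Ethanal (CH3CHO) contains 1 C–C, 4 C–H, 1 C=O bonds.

Bonds broken (reactants):
  C–C: 2 × 358 = 716
  C–H: 10 × 428 = 4280
  C–O: 2 × 366 = 732
  O–H: 2 × 474 = 948
  O=O: 1 × 515 = 515
  Σ(broken) = 7191 kJ
Bonds formed (products):
  C–C: 2 × 358 = 716
  C–H: 8 × 428 = 3424
  C=O: 2 × 828 = 1656
  O–H: 4 × 474 = 1896
  Σ(formed) = 7692 kJ
ΔH = Σ(broken) − Σ(formed) = 7191 − 7692 = −501 kJ

ΔH ≈ −501 kJ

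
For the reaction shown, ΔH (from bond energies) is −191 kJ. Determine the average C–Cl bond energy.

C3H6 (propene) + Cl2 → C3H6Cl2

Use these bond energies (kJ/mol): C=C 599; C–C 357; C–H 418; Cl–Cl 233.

Let D be the C–Cl bond energy.
Σ(broken) = 1×357 + 6×418 + 1×599 + 1×233 = 3697
Σ(formed) = 2×357 + 2×D + 6×418 = 3222 + 2D
ΔH = Σ(broken) − Σ(formed) = (3697) − (3222 + 2D) = +475 − 2D
Setting this equal to −191 kJ gives 2D = 666, so D = 333 kJ/mol.

D(C–Cl) ≈ 333 kJ/mol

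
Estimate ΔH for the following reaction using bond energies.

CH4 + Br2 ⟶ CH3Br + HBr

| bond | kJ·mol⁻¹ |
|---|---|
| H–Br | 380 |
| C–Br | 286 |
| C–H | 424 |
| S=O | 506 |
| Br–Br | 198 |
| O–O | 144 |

Bonds broken (reactants):
  Br–Br: 1 × 198 = 198
  C–H: 4 × 424 = 1696
  Σ(broken) = 1894 kJ
Bonds formed (products):
  C–Br: 1 × 286 = 286
  C–H: 3 × 424 = 1272
  H–Br: 1 × 380 = 380
  Σ(formed) = 1938 kJ
ΔH = Σ(broken) − Σ(formed) = 1894 − 1938 = −44 kJ

ΔH ≈ −44 kJ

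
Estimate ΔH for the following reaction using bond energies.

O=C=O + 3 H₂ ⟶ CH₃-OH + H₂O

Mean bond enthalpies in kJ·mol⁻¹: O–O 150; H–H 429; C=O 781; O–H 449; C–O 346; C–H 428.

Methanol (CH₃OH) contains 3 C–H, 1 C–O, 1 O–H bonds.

ΔH ≈ −128 kJ

Bonds broken (reactants):
  C=O: 2 × 781 = 1562
  H–H: 3 × 429 = 1287
  Σ(broken) = 2849 kJ
Bonds formed (products):
  C–H: 3 × 428 = 1284
  C–O: 1 × 346 = 346
  O–H: 3 × 449 = 1347
  Σ(formed) = 2977 kJ
ΔH = Σ(broken) − Σ(formed) = 2849 − 2977 = −128 kJ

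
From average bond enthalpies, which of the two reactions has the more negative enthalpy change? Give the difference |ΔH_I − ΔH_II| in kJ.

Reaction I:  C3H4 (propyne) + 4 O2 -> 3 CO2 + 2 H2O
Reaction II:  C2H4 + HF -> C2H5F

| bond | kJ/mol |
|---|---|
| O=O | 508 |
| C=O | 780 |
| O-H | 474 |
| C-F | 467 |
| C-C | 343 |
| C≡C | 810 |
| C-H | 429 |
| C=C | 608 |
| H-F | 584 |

Reaction I:
  Bonds broken (reactants):
    C≡C: 1 × 810 = 810
    C-C: 1 × 343 = 343
    C-H: 4 × 429 = 1716
    O=O: 4 × 508 = 2032
    Σ(broken) = 4901 kJ
  Bonds formed (products):
    C=O: 6 × 780 = 4680
    O-H: 4 × 474 = 1896
    Σ(formed) = 6576 kJ
  ΔH_I = 4901 − 6576 = −1675 kJ
Reaction II:
  Bonds broken (reactants):
    C-H: 4 × 429 = 1716
    C=C: 1 × 608 = 608
    H-F: 1 × 584 = 584
    Σ(broken) = 2908 kJ
  Bonds formed (products):
    C-C: 1 × 343 = 343
    C-F: 1 × 467 = 467
    C-H: 5 × 429 = 2145
    Σ(formed) = 2955 kJ
  ΔH_II = 2908 − 2955 = −47 kJ
ΔH_I − ΔH_II = −1628 kJ, so reaction I has the more negative ΔH; |ΔH_I − ΔH_II| = 1628 kJ.

Reaction I, by 1628 kJ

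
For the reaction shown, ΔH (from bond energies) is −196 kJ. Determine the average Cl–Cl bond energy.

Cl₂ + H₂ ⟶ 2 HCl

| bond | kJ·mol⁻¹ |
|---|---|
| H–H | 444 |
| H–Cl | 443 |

Let D be the Cl–Cl bond energy.
Σ(broken) = 1×D + 1×444 = 444 + D
Σ(formed) = 2×443 = 886
ΔH = Σ(broken) − Σ(formed) = (444 + D) − (886) = −442 + D
Setting this equal to −196 kJ gives D = 246 kJ/mol.

D(Cl–Cl) ≈ 246 kJ/mol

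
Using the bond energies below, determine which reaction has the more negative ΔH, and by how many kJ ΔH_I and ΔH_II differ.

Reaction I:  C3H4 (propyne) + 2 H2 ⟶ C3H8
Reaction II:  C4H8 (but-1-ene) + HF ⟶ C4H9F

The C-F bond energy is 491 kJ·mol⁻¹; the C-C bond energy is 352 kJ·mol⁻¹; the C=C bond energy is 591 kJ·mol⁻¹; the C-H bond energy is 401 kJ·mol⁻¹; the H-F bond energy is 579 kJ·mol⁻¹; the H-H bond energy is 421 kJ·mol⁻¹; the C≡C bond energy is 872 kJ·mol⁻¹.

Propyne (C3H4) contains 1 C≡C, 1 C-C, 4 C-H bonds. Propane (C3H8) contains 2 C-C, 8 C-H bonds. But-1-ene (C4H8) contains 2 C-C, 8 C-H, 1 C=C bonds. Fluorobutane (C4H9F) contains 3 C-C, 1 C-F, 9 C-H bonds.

Reaction I:
  Bonds broken (reactants):
    C≡C: 1 × 872 = 872
    C-C: 1 × 352 = 352
    C-H: 4 × 401 = 1604
    H-H: 2 × 421 = 842
    Σ(broken) = 3670 kJ
  Bonds formed (products):
    C-C: 2 × 352 = 704
    C-H: 8 × 401 = 3208
    Σ(formed) = 3912 kJ
  ΔH_I = 3670 − 3912 = −242 kJ
Reaction II:
  Bonds broken (reactants):
    C-C: 2 × 352 = 704
    C-H: 8 × 401 = 3208
    C=C: 1 × 591 = 591
    H-F: 1 × 579 = 579
    Σ(broken) = 5082 kJ
  Bonds formed (products):
    C-C: 3 × 352 = 1056
    C-F: 1 × 491 = 491
    C-H: 9 × 401 = 3609
    Σ(formed) = 5156 kJ
  ΔH_II = 5082 − 5156 = −74 kJ
ΔH_I − ΔH_II = −168 kJ, so reaction I has the more negative ΔH; |ΔH_I − ΔH_II| = 168 kJ.

Reaction I, by 168 kJ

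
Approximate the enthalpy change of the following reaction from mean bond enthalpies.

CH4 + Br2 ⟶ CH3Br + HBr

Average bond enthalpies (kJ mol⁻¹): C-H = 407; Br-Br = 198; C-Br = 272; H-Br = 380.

ΔH ≈ −47 kJ

Bonds broken (reactants):
  Br-Br: 1 × 198 = 198
  C-H: 4 × 407 = 1628
  Σ(broken) = 1826 kJ
Bonds formed (products):
  C-Br: 1 × 272 = 272
  C-H: 3 × 407 = 1221
  H-Br: 1 × 380 = 380
  Σ(formed) = 1873 kJ
ΔH = Σ(broken) − Σ(formed) = 1826 − 1873 = −47 kJ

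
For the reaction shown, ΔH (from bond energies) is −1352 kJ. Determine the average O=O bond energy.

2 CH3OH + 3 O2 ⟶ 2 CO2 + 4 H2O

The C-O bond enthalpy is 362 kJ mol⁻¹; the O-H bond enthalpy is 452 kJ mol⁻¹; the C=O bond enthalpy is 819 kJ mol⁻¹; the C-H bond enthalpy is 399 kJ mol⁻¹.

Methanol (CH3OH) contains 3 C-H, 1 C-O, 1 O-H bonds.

D(O=O) ≈ 506 kJ/mol

Let D be the O=O bond energy.
Σ(broken) = 6×399 + 2×362 + 2×452 + 3×D = 4022 + 3D
Σ(formed) = 4×819 + 8×452 = 6892
ΔH = Σ(broken) − Σ(formed) = (4022 + 3D) − (6892) = −2870 + 3D
Setting this equal to −1352 kJ gives 3D = 1518, so D = 506 kJ/mol.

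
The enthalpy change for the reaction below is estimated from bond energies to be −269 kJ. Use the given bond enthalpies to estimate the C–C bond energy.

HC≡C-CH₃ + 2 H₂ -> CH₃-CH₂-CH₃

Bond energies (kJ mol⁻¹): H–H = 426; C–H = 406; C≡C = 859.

Let D be the C–C bond energy.
Σ(broken) = 1×859 + 1×D + 4×406 + 2×426 = 3335 + D
Σ(formed) = 2×D + 8×406 = 3248 + 2D
ΔH = Σ(broken) − Σ(formed) = (3335 + D) − (3248 + 2D) = +87 − D
Setting this equal to −269 kJ gives D = 356 kJ/mol.

D(C–C) ≈ 356 kJ/mol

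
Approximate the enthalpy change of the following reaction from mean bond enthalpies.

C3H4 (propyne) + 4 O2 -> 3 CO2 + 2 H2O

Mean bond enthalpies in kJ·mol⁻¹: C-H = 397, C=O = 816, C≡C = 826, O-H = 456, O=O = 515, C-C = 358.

Bonds broken (reactants):
  C≡C: 1 × 826 = 826
  C-C: 1 × 358 = 358
  C-H: 4 × 397 = 1588
  O=O: 4 × 515 = 2060
  Σ(broken) = 4832 kJ
Bonds formed (products):
  C=O: 6 × 816 = 4896
  O-H: 4 × 456 = 1824
  Σ(formed) = 6720 kJ
ΔH = Σ(broken) − Σ(formed) = 4832 − 6720 = −1888 kJ

ΔH ≈ −1888 kJ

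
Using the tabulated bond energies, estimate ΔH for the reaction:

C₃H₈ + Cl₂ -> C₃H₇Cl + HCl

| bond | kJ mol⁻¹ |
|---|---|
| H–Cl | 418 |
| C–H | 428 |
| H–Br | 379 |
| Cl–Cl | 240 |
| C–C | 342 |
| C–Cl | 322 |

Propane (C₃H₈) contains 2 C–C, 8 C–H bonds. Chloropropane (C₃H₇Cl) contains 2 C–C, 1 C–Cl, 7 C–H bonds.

ΔH ≈ −72 kJ

Bonds broken (reactants):
  C–C: 2 × 342 = 684
  C–H: 8 × 428 = 3424
  Cl–Cl: 1 × 240 = 240
  Σ(broken) = 4348 kJ
Bonds formed (products):
  C–C: 2 × 342 = 684
  C–Cl: 1 × 322 = 322
  C–H: 7 × 428 = 2996
  H–Cl: 1 × 418 = 418
  Σ(formed) = 4420 kJ
ΔH = Σ(broken) − Σ(formed) = 4348 − 4420 = −72 kJ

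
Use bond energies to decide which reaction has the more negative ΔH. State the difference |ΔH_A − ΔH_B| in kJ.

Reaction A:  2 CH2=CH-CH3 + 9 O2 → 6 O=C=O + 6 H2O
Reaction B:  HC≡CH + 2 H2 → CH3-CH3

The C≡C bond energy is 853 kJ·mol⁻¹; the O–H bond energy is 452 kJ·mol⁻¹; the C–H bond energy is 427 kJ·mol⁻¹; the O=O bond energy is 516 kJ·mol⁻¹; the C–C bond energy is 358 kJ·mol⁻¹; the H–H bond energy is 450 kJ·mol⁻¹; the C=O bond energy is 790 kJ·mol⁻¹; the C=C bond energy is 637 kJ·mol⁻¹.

Reaction A:
  Bonds broken (reactants):
    C–C: 2 × 358 = 716
    C–H: 12 × 427 = 5124
    C=C: 2 × 637 = 1274
    O=O: 9 × 516 = 4644
    Σ(broken) = 11758 kJ
  Bonds formed (products):
    C=O: 12 × 790 = 9480
    O–H: 12 × 452 = 5424
    Σ(formed) = 14904 kJ
  ΔH_A = 11758 − 14904 = −3146 kJ
Reaction B:
  Bonds broken (reactants):
    C≡C: 1 × 853 = 853
    C–H: 2 × 427 = 854
    H–H: 2 × 450 = 900
    Σ(broken) = 2607 kJ
  Bonds formed (products):
    C–C: 1 × 358 = 358
    C–H: 6 × 427 = 2562
    Σ(formed) = 2920 kJ
  ΔH_B = 2607 − 2920 = −313 kJ
ΔH_A − ΔH_B = −2833 kJ, so reaction A has the more negative ΔH; |ΔH_A − ΔH_B| = 2833 kJ.

Reaction A, by 2833 kJ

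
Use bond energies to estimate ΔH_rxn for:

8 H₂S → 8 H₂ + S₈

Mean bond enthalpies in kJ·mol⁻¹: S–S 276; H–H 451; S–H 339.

Bonds broken (reactants):
  S–H: 16 × 339 = 5424
  Σ(broken) = 5424 kJ
Bonds formed (products):
  H–H: 8 × 451 = 3608
  S–S: 8 × 276 = 2208
  Σ(formed) = 5816 kJ
ΔH = Σ(broken) − Σ(formed) = 5424 − 5816 = −392 kJ

ΔH ≈ −392 kJ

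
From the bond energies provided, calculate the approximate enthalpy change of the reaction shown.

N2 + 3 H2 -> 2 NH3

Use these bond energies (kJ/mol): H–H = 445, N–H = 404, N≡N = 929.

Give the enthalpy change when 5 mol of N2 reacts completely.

ΔH = −800 kJ

Bonds broken (reactants):
  H–H: 3 × 445 = 1335
  N≡N: 1 × 929 = 929
  Σ(broken) = 2264 kJ
Bonds formed (products):
  N–H: 6 × 404 = 2424
  Σ(formed) = 2424 kJ
ΔH = Σ(broken) − Σ(formed) = 2264 − 2424 = −160 kJ
For 5× the reaction as written: 5 × (−160) = −800 kJ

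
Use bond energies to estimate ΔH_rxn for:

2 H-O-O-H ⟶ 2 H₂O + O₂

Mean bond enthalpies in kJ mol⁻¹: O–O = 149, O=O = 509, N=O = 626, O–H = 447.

Bonds broken (reactants):
  O–H: 4 × 447 = 1788
  O–O: 2 × 149 = 298
  Σ(broken) = 2086 kJ
Bonds formed (products):
  O–H: 4 × 447 = 1788
  O=O: 1 × 509 = 509
  Σ(formed) = 2297 kJ
ΔH = Σ(broken) − Σ(formed) = 2086 − 2297 = −211 kJ

ΔH ≈ −211 kJ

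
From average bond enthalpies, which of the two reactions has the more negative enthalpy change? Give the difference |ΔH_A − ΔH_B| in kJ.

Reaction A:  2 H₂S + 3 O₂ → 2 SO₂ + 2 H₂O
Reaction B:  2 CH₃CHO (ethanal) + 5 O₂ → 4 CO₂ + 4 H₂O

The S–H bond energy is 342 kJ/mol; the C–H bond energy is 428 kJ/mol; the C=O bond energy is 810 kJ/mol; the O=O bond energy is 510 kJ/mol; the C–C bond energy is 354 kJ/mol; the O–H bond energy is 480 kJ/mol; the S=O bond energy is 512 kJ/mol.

Reaction A:
  Bonds broken (reactants):
    O=O: 3 × 510 = 1530
    S–H: 4 × 342 = 1368
    Σ(broken) = 2898 kJ
  Bonds formed (products):
    O–H: 4 × 480 = 1920
    S=O: 4 × 512 = 2048
    Σ(formed) = 3968 kJ
  ΔH_A = 2898 − 3968 = −1070 kJ
Reaction B:
  Bonds broken (reactants):
    C–C: 2 × 354 = 708
    C–H: 8 × 428 = 3424
    C=O: 2 × 810 = 1620
    O=O: 5 × 510 = 2550
    Σ(broken) = 8302 kJ
  Bonds formed (products):
    C=O: 8 × 810 = 6480
    O–H: 8 × 480 = 3840
    Σ(formed) = 10320 kJ
  ΔH_B = 8302 − 10320 = −2018 kJ
ΔH_A − ΔH_B = +948 kJ, so reaction B has the more negative ΔH; |ΔH_A − ΔH_B| = 948 kJ.

Reaction B, by 948 kJ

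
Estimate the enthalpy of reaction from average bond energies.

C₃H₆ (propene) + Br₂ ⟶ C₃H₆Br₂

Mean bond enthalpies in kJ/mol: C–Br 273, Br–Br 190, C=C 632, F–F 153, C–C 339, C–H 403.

Bonds broken (reactants):
  Br–Br: 1 × 190 = 190
  C–C: 1 × 339 = 339
  C–H: 6 × 403 = 2418
  C=C: 1 × 632 = 632
  Σ(broken) = 3579 kJ
Bonds formed (products):
  C–Br: 2 × 273 = 546
  C–C: 2 × 339 = 678
  C–H: 6 × 403 = 2418
  Σ(formed) = 3642 kJ
ΔH = Σ(broken) − Σ(formed) = 3579 − 3642 = −63 kJ

ΔH ≈ −63 kJ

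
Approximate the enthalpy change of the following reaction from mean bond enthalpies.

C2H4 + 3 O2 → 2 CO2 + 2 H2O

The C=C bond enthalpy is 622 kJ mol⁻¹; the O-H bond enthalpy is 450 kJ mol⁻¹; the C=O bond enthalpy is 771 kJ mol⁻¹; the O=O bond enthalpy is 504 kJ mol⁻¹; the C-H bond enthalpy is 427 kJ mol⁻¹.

Bonds broken (reactants):
  C-H: 4 × 427 = 1708
  C=C: 1 × 622 = 622
  O=O: 3 × 504 = 1512
  Σ(broken) = 3842 kJ
Bonds formed (products):
  C=O: 4 × 771 = 3084
  O-H: 4 × 450 = 1800
  Σ(formed) = 4884 kJ
ΔH = Σ(broken) − Σ(formed) = 3842 − 4884 = −1042 kJ

ΔH ≈ −1042 kJ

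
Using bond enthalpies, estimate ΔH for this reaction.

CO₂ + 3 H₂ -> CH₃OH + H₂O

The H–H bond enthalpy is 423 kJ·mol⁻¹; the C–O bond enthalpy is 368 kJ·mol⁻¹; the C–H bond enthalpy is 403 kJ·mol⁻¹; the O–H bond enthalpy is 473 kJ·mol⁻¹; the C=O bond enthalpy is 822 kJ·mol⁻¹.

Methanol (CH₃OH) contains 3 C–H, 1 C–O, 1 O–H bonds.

ΔH ≈ −83 kJ

Bonds broken (reactants):
  C=O: 2 × 822 = 1644
  H–H: 3 × 423 = 1269
  Σ(broken) = 2913 kJ
Bonds formed (products):
  C–H: 3 × 403 = 1209
  C–O: 1 × 368 = 368
  O–H: 3 × 473 = 1419
  Σ(formed) = 2996 kJ
ΔH = Σ(broken) − Σ(formed) = 2913 − 2996 = −83 kJ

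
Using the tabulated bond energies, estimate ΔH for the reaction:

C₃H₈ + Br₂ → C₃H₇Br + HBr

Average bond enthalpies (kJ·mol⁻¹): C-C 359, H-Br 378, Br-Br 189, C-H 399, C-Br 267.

Bonds broken (reactants):
  Br-Br: 1 × 189 = 189
  C-C: 2 × 359 = 718
  C-H: 8 × 399 = 3192
  Σ(broken) = 4099 kJ
Bonds formed (products):
  C-Br: 1 × 267 = 267
  C-C: 2 × 359 = 718
  C-H: 7 × 399 = 2793
  H-Br: 1 × 378 = 378
  Σ(formed) = 4156 kJ
ΔH = Σ(broken) − Σ(formed) = 4099 − 4156 = −57 kJ

ΔH ≈ −57 kJ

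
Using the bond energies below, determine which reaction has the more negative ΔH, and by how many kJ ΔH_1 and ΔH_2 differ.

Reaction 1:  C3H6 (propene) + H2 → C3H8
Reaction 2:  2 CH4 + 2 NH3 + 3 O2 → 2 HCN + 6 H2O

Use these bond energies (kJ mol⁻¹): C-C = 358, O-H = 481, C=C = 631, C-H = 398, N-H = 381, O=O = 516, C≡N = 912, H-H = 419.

Reaction 1:
  Bonds broken (reactants):
    C-C: 1 × 358 = 358
    C-H: 6 × 398 = 2388
    C=C: 1 × 631 = 631
    H-H: 1 × 419 = 419
    Σ(broken) = 3796 kJ
  Bonds formed (products):
    C-C: 2 × 358 = 716
    C-H: 8 × 398 = 3184
    Σ(formed) = 3900 kJ
  ΔH_1 = 3796 − 3900 = −104 kJ
Reaction 2:
  Bonds broken (reactants):
    C-H: 8 × 398 = 3184
    N-H: 6 × 381 = 2286
    O=O: 3 × 516 = 1548
    Σ(broken) = 7018 kJ
  Bonds formed (products):
    C≡N: 2 × 912 = 1824
    C-H: 2 × 398 = 796
    O-H: 12 × 481 = 5772
    Σ(formed) = 8392 kJ
  ΔH_2 = 7018 − 8392 = −1374 kJ
ΔH_1 − ΔH_2 = +1270 kJ, so reaction 2 has the more negative ΔH; |ΔH_1 − ΔH_2| = 1270 kJ.

Reaction 2, by 1270 kJ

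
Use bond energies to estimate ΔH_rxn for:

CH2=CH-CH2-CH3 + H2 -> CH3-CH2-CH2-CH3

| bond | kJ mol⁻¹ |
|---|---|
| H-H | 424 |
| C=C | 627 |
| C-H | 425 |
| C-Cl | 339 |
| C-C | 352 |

Bonds broken (reactants):
  C-C: 2 × 352 = 704
  C-H: 8 × 425 = 3400
  C=C: 1 × 627 = 627
  H-H: 1 × 424 = 424
  Σ(broken) = 5155 kJ
Bonds formed (products):
  C-C: 3 × 352 = 1056
  C-H: 10 × 425 = 4250
  Σ(formed) = 5306 kJ
ΔH = Σ(broken) − Σ(formed) = 5155 − 5306 = −151 kJ

ΔH ≈ −151 kJ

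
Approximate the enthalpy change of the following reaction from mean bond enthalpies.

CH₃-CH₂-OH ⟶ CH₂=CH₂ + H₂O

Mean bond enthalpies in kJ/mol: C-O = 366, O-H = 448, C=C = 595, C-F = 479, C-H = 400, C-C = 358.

ΔH ≈ +81 kJ

Bonds broken (reactants):
  C-C: 1 × 358 = 358
  C-H: 5 × 400 = 2000
  C-O: 1 × 366 = 366
  O-H: 1 × 448 = 448
  Σ(broken) = 3172 kJ
Bonds formed (products):
  C-H: 4 × 400 = 1600
  C=C: 1 × 595 = 595
  O-H: 2 × 448 = 896
  Σ(formed) = 3091 kJ
ΔH = Σ(broken) − Σ(formed) = 3172 − 3091 = +81 kJ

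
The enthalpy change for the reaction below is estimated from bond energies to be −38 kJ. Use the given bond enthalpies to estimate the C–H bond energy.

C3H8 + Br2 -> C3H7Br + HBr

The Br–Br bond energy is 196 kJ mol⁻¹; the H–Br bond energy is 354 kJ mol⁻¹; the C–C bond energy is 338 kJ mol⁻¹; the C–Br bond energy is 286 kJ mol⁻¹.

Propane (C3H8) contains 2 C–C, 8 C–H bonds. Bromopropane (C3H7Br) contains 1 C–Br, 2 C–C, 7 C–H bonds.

D(C–H) ≈ 406 kJ/mol

Let D be the C–H bond energy.
Σ(broken) = 1×196 + 2×338 + 8×D = 872 + 8D
Σ(formed) = 1×286 + 2×338 + 7×D + 1×354 = 1316 + 7D
ΔH = Σ(broken) − Σ(formed) = (872 + 8D) − (1316 + 7D) = −444 + D
Setting this equal to −38 kJ gives D = 406 kJ/mol.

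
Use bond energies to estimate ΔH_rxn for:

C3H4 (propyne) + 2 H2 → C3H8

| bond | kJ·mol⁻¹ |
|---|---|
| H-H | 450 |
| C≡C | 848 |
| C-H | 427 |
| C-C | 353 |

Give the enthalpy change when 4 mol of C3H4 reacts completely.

ΔH = −1252 kJ

Bonds broken (reactants):
  C≡C: 1 × 848 = 848
  C-C: 1 × 353 = 353
  C-H: 4 × 427 = 1708
  H-H: 2 × 450 = 900
  Σ(broken) = 3809 kJ
Bonds formed (products):
  C-C: 2 × 353 = 706
  C-H: 8 × 427 = 3416
  Σ(formed) = 4122 kJ
ΔH = Σ(broken) − Σ(formed) = 3809 − 4122 = −313 kJ
For 4× the reaction as written: 4 × (−313) = −1252 kJ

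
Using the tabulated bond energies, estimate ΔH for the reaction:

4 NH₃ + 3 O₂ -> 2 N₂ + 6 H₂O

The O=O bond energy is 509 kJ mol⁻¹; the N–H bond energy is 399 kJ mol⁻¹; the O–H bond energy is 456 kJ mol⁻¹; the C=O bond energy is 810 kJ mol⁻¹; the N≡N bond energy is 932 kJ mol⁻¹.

Bonds broken (reactants):
  N–H: 12 × 399 = 4788
  O=O: 3 × 509 = 1527
  Σ(broken) = 6315 kJ
Bonds formed (products):
  N≡N: 2 × 932 = 1864
  O–H: 12 × 456 = 5472
  Σ(formed) = 7336 kJ
ΔH = Σ(broken) − Σ(formed) = 6315 − 7336 = −1021 kJ

ΔH ≈ −1021 kJ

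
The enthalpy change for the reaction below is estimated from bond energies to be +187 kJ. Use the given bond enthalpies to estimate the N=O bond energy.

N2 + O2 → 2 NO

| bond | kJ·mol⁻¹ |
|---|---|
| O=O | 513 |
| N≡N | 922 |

D(N=O) ≈ 624 kJ/mol

Let D be the N=O bond energy.
Σ(broken) = 1×922 + 1×513 = 1435
Σ(formed) = 2×D = 2D
ΔH = Σ(broken) − Σ(formed) = (1435) − (2D) = +1435 − 2D
Setting this equal to +187 kJ gives 2D = 1248, so D = 624 kJ/mol.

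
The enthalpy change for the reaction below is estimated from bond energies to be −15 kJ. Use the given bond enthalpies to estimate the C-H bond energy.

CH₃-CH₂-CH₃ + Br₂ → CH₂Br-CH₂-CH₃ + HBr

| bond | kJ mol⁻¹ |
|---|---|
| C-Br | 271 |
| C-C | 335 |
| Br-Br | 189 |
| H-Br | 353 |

Let D be the C-H bond energy.
Σ(broken) = 1×189 + 2×335 + 8×D = 859 + 8D
Σ(formed) = 1×271 + 2×335 + 7×D + 1×353 = 1294 + 7D
ΔH = Σ(broken) − Σ(formed) = (859 + 8D) − (1294 + 7D) = −435 + D
Setting this equal to −15 kJ gives D = 420 kJ/mol.

D(C-H) ≈ 420 kJ/mol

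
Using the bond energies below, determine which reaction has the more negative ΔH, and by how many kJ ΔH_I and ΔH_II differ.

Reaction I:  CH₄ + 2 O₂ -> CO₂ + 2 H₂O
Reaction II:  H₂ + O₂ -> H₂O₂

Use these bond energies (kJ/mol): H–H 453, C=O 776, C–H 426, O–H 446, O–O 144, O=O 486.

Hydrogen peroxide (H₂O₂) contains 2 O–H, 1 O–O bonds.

Reaction I:
  Bonds broken (reactants):
    C–H: 4 × 426 = 1704
    O=O: 2 × 486 = 972
    Σ(broken) = 2676 kJ
  Bonds formed (products):
    C=O: 2 × 776 = 1552
    O–H: 4 × 446 = 1784
    Σ(formed) = 3336 kJ
  ΔH_I = 2676 − 3336 = −660 kJ
Reaction II:
  Bonds broken (reactants):
    H–H: 1 × 453 = 453
    O=O: 1 × 486 = 486
    Σ(broken) = 939 kJ
  Bonds formed (products):
    O–H: 2 × 446 = 892
    O–O: 1 × 144 = 144
    Σ(formed) = 1036 kJ
  ΔH_II = 939 − 1036 = −97 kJ
ΔH_I − ΔH_II = −563 kJ, so reaction I has the more negative ΔH; |ΔH_I − ΔH_II| = 563 kJ.

Reaction I, by 563 kJ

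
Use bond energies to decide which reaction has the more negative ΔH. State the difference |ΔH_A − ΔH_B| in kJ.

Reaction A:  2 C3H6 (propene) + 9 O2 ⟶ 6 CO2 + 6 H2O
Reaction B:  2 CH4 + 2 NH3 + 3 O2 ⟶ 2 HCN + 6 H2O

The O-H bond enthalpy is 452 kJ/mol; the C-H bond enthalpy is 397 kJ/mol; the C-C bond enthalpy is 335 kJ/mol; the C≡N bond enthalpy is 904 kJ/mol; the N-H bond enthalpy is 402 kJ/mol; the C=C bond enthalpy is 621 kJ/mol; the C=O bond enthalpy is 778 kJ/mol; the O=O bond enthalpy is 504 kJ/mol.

Reaction A, by 2622 kJ

Reaction A:
  Bonds broken (reactants):
    C-C: 2 × 335 = 670
    C-H: 12 × 397 = 4764
    C=C: 2 × 621 = 1242
    O=O: 9 × 504 = 4536
    Σ(broken) = 11212 kJ
  Bonds formed (products):
    C=O: 12 × 778 = 9336
    O-H: 12 × 452 = 5424
    Σ(formed) = 14760 kJ
  ΔH_A = 11212 − 14760 = −3548 kJ
Reaction B:
  Bonds broken (reactants):
    C-H: 8 × 397 = 3176
    N-H: 6 × 402 = 2412
    O=O: 3 × 504 = 1512
    Σ(broken) = 7100 kJ
  Bonds formed (products):
    C≡N: 2 × 904 = 1808
    C-H: 2 × 397 = 794
    O-H: 12 × 452 = 5424
    Σ(formed) = 8026 kJ
  ΔH_B = 7100 − 8026 = −926 kJ
ΔH_A − ΔH_B = −2622 kJ, so reaction A has the more negative ΔH; |ΔH_A − ΔH_B| = 2622 kJ.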